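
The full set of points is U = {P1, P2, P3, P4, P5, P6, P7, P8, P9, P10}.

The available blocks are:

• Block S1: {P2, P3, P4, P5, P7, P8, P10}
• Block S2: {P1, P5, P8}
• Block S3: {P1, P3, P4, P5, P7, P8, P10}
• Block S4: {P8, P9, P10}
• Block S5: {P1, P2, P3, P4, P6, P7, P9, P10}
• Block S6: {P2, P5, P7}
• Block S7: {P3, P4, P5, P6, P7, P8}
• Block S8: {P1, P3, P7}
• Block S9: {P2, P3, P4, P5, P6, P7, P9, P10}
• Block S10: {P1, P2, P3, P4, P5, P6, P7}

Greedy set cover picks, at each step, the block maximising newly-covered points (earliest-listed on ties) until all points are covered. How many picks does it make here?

2

Greedy: pick S5 (covers 8 new) → pick S1 (covers 2 new). Total picks: 2.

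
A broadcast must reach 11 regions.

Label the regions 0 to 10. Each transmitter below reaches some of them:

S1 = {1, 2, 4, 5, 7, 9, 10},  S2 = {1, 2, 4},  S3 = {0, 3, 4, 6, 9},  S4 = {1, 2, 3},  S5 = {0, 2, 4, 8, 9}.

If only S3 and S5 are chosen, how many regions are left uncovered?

4

Union of S3, S5 = {0, 2, 3, 4, 6, 8, 9}.
Not covered: 1, 5, 7, 10 — 4 regions.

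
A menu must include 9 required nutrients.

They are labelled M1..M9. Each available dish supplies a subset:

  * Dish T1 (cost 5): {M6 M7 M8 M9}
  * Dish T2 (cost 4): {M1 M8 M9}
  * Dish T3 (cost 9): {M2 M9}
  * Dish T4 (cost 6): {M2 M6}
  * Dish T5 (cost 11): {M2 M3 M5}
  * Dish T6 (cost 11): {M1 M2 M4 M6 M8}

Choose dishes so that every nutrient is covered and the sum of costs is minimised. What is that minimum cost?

27

T1, T5, T6 together cover every nutrient (T1 ∪ T5 ∪ T6 = {M1, M2, M3, M4, M5, M6, M7, M8, M9}); total cost 5 + 11 + 11 = 27.
The greedy pick T1, T5, T2, T6 costs 31; no covering selection beats 27.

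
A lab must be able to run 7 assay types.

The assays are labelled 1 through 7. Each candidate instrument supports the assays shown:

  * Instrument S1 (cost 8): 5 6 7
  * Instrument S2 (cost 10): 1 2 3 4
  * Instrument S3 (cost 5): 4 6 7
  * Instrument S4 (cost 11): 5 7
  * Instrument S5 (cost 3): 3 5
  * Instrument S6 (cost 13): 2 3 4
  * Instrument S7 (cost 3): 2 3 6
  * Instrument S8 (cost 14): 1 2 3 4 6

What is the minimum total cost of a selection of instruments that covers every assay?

18

S1, S2 together cover every assay (S1 ∪ S2 = {1, 2, 3, 4, 5, 6, 7}); total cost 8 + 10 = 18.
The greedy pick S7, S3, S5, S2 costs 21; no covering selection beats 18.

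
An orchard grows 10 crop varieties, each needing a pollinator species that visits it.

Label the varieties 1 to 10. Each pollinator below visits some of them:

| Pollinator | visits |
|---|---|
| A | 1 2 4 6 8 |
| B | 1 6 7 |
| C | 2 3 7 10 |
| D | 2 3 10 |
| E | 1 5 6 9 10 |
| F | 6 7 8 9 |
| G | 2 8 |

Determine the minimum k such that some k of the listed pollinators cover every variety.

3

A and C and E together: A ∪ C ∪ E = {1, 2, 3, 4, 5, 6, 7, 8, 9, 10} — every variety is covered.
Only A contains 4, so A is forced; the remaining 5 varieties need at least 2 more pollinators (each remaining pollinator adds at most 3) — so at least 3 pollinators are needed, and 3 is optimal.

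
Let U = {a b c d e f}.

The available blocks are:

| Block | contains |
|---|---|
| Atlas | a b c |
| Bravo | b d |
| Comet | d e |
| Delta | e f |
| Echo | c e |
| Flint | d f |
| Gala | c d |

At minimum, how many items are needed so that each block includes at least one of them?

Take H = {c, d, f}. Each listed block contains at least one of these, so H is a hitting set of size 3.
No choice of 2 items meets every block, so 3 is the minimum.

3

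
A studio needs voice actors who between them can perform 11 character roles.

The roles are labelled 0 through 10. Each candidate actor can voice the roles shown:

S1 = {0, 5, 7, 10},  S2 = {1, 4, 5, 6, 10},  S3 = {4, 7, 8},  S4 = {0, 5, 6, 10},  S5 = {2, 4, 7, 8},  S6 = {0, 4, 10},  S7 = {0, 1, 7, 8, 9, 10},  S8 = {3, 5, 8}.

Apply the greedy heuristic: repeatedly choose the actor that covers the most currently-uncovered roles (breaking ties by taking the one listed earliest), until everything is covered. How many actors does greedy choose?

4

Greedy: pick S7 (covers 6 new) → pick S2 (covers 3 new) → pick S5 (covers 1 new) → pick S8 (covers 1 new). Total picks: 4.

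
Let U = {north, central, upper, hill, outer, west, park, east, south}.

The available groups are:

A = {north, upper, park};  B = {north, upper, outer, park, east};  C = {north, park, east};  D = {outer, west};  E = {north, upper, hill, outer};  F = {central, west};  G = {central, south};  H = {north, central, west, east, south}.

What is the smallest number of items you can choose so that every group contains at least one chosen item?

3

The 3 items {north, west, south} hit every group.
The groups A, D, G are pairwise disjoint, so any hitting set needs a separate item for each — at least 3. Hence 3 is optimal.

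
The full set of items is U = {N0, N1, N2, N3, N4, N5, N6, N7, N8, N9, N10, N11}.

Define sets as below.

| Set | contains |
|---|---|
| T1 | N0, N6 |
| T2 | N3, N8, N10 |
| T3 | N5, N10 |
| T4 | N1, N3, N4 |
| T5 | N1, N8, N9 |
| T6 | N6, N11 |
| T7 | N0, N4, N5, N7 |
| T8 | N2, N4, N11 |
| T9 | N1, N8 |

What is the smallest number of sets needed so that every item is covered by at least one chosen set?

T2, T5, T6, T7, and T8 cover everything between them: the union {N0, N1, N2, N3, N4, N5, N6, N7, N8, N9, N10, N11} is all of U.
No 4 of the 9 sets cover everything (all 126 combinations miss at least one item), so 5 is optimal.

5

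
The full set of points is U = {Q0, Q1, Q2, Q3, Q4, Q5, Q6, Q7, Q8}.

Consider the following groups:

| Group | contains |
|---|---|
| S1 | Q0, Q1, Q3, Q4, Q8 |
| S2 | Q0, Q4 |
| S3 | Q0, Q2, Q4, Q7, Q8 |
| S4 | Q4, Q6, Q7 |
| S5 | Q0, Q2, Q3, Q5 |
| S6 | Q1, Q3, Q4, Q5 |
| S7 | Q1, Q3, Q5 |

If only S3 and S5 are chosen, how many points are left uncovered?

Union of S3, S5 = {Q0, Q2, Q3, Q4, Q5, Q7, Q8}.
Not covered: Q1, Q6 — 2 points.

2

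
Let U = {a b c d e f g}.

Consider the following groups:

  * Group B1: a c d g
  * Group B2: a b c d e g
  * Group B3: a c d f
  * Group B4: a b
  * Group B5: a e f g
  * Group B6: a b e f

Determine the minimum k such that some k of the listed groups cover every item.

Take {B2, B3}. Their union is {a, b, c, d, e, f, g}, which is all 7 items.
No single group has all 7 items (the largest, B2, has 6), so 2 is optimal.

2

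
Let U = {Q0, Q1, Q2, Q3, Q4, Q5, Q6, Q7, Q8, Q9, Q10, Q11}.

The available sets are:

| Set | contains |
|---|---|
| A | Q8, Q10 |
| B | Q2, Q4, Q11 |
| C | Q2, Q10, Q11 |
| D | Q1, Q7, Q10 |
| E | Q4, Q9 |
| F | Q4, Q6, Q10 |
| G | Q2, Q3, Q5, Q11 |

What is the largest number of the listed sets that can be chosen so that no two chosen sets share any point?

3

D, E, G are pairwise disjoint (D={Q1,Q7,Q10}; E={Q4,Q9}; G={Q2,Q3,Q5,Q11}).
Every remaining set overlaps one of these, and no 4 of the listed sets are pairwise disjoint, so 3 is the maximum.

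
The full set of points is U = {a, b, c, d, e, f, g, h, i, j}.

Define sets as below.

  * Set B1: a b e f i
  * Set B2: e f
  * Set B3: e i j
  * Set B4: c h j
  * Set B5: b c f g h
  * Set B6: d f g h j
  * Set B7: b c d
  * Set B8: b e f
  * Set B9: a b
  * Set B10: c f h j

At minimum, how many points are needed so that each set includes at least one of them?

T = {b, e, j} meets every set (each contains at least one member of T), and |T| = 3.
The sets B2, B4, B9 are pairwise disjoint, so any hitting set needs a separate point for each — at least 3. Hence 3 is optimal.

3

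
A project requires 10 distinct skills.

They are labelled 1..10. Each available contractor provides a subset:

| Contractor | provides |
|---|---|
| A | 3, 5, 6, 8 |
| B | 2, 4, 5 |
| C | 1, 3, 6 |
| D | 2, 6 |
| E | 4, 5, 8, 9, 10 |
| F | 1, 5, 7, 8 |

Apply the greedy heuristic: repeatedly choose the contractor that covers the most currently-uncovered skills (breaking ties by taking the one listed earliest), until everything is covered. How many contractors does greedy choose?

4

Greedy: pick E (covers 5 new) → pick C (covers 3 new) → pick B (covers 1 new) → pick F (covers 1 new). Total picks: 4.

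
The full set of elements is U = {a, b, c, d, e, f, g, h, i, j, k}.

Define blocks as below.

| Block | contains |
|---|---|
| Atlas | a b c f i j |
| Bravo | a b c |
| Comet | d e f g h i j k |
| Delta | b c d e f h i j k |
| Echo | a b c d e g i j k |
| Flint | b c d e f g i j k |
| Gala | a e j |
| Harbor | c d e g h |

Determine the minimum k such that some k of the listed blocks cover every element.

2

Atlas and Comet cover everything between them: the union {a, b, c, d, e, f, g, h, i, j, k} is all of U.
No single block has all 11 elements (the largest, Delta, has 9), so 2 is optimal.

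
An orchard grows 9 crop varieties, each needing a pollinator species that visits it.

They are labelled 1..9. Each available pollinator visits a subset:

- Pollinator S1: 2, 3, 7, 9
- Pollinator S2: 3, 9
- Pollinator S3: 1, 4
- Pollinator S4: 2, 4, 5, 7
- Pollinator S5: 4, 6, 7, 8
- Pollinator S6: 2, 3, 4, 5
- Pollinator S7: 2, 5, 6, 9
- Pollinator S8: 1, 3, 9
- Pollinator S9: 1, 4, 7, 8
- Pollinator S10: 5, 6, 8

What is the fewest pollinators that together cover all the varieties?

3

S1 and S3 and S10 together: S1 ∪ S3 ∪ S10 = {1, 2, 3, 4, 5, 6, 7, 8, 9} — every variety is covered.
Each pollinator has at most 4 varieties, and 2·4 = 8 < 9 — so at least 3 pollinators are needed, and 3 is optimal.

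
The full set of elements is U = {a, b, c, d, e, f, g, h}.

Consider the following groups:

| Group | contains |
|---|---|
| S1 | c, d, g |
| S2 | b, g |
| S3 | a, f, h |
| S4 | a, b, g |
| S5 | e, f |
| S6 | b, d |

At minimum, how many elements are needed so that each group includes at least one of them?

Take T = {b, f, g}. Each listed group contains at least one of these, so T is a hitting set of size 3.
No choice of 2 elements meets every group, so 3 is the minimum.

3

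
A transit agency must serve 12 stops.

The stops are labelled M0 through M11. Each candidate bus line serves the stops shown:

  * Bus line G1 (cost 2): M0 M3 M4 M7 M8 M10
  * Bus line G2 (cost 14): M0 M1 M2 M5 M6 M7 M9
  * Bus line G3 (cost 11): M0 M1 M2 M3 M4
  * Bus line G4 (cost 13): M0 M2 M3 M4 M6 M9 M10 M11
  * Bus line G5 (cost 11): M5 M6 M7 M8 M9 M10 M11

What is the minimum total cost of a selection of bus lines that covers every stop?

22

G3, G5 together cover every stop (G3 ∪ G5 = {M0, M1, M2, M3, M4, M5, M6, M7, M8, M9, M10, M11}); total cost 11 + 11 = 22.
The greedy pick G1, G5, G3 costs 24; no covering selection beats 22.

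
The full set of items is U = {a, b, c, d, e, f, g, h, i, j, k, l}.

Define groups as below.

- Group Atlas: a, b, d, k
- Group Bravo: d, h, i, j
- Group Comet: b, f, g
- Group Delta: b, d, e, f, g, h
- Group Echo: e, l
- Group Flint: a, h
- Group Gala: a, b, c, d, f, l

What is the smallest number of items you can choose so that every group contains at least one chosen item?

The 3 items {b, e, h} hit every group.
The groups Comet, Echo, Flint are pairwise disjoint, so any hitting set needs a separate item for each — at least 3. Hence 3 is optimal.

3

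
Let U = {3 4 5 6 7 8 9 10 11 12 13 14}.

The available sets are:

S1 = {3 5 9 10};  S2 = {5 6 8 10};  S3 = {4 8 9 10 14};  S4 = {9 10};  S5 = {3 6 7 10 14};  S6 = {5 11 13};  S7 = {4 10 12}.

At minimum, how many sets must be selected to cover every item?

4

Take {S3, S5, S6, S7}. Their union is {3, 4, 5, 6, 7, 8, 9, 10, 11, 12, 13, 14}, which is all 12 items.
Only S5 contains 7, so S5 is forced; the remaining 7 items need at least 3 more sets (each remaining set adds at most 3) — so at least 4 sets are needed, and 4 is optimal.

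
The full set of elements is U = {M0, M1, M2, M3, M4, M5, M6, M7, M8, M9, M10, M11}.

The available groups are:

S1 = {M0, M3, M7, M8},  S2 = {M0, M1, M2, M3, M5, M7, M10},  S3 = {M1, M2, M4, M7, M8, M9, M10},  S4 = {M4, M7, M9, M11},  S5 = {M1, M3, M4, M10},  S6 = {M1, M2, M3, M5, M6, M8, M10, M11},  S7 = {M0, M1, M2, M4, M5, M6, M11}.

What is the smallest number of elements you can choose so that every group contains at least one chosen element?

2

Take H = {M1, M7}. Each listed group contains at least one of these, so H is a hitting set of size 2.
No single element lies in every group, so at least 2 are needed and 2 is optimal.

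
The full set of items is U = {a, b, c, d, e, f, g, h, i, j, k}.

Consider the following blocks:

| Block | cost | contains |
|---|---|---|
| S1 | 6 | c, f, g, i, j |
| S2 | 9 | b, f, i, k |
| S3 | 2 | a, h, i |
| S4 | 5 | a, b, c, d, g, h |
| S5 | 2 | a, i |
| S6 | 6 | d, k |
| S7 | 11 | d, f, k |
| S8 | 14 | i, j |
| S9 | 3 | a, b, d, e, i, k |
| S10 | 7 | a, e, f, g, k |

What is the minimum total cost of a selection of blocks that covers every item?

11

S1, S3, S9 together cover every item (S1 ∪ S3 ∪ S9 = {a, b, c, d, e, f, g, h, i, j, k}); total cost 6 + 2 + 3 = 11.
No covering selection has total cost below 11.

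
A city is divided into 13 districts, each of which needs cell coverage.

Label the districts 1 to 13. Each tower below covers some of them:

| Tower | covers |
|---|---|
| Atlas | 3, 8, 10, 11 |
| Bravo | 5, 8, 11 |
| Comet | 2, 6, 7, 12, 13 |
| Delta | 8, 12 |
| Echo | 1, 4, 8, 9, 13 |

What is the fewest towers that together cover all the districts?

4

Take {Atlas, Bravo, Comet, Echo}. Their union is {1, 2, 3, 4, 5, 6, 7, 8, 9, 10, 11, 12, 13}, which is all 13 districts.
No 3 of the 5 towers cover everything (all 10 combinations miss at least one district), so 4 is optimal.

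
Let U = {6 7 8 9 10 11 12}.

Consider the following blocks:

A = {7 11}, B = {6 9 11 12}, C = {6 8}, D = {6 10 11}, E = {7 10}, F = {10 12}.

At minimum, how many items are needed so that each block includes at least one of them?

3

Take H = {6, 7, 12}. Each listed block contains at least one of these, so H is a hitting set of size 3.
The blocks A, C, F are pairwise disjoint, so any hitting set needs a separate item for each — at least 3. Hence 3 is optimal.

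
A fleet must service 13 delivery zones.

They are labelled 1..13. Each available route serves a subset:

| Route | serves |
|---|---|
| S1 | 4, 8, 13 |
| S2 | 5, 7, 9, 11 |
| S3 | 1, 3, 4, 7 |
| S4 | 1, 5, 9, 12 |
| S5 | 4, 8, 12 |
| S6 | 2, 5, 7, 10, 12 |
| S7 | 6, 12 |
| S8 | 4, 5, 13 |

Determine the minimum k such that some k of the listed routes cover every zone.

S1 and S2 and S3 and S6 and S7 together: S1 ∪ S2 ∪ S3 ∪ S6 ∪ S7 = {1, 2, 3, 4, 5, 6, 7, 8, 9, 10, 11, 12, 13} — every zone is covered.
No 4 of the 8 routes cover everything (all 70 combinations miss at least one zone), so 5 is optimal.

5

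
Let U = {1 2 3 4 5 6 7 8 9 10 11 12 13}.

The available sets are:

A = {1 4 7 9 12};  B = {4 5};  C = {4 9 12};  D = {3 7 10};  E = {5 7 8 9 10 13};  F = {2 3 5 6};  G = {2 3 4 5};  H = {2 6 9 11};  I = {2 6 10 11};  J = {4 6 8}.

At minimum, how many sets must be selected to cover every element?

Take {A, E, G, I}. Their union is {1, 2, 3, 4, 5, 6, 7, 8, 9, 10, 11, 12, 13}, which is all 13 elements.
Only E contains 13, so E is forced; the remaining 7 elements need at least 3 more sets (each remaining set adds at most 3) — so at least 4 sets are needed, and 4 is optimal.

4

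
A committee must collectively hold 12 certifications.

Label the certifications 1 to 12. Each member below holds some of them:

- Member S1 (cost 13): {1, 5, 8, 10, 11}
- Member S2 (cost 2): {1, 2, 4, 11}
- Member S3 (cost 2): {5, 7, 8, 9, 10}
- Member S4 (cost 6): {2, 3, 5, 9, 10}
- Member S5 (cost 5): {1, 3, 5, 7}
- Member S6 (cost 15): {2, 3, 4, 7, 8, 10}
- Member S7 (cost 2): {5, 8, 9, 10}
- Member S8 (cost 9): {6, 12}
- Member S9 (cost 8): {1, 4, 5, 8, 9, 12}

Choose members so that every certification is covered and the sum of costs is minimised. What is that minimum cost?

18

S2, S5, S7, S8 together cover every certification (S2 ∪ S5 ∪ S7 ∪ S8 = {1, 2, 3, 4, 5, 6, 7, 8, 9, 10, 11, 12}); total cost 2 + 5 + 2 + 9 = 18.
No covering selection has total cost below 18.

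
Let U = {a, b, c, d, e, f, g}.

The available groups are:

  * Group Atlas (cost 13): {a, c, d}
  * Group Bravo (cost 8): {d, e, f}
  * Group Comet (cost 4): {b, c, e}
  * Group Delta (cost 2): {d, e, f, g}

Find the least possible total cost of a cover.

Atlas, Comet, Delta together cover every element (Atlas ∪ Comet ∪ Delta = {a, b, c, d, e, f, g}); total cost 13 + 4 + 2 = 19.
No covering selection has total cost below 19.

19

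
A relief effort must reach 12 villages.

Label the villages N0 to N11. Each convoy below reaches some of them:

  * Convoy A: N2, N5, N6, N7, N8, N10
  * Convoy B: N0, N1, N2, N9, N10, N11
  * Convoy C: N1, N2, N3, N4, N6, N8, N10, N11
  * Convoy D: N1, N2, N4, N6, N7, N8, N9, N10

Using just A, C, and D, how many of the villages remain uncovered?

Union of A, C, D = {N1, N2, N3, N4, N5, N6, N7, N8, N9, N10, N11}.
Not covered: N0 — 1 village.

1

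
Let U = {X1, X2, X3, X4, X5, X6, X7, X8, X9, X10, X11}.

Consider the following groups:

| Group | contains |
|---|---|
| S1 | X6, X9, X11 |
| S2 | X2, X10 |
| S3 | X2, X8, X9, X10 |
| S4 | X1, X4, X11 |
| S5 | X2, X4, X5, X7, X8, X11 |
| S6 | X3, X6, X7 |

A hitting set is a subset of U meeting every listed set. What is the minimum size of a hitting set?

3

The 3 points {X7, X10, X11} hit every group.
The groups S3, S4, S6 are pairwise disjoint, so any hitting set needs a separate point for each — at least 3. Hence 3 is optimal.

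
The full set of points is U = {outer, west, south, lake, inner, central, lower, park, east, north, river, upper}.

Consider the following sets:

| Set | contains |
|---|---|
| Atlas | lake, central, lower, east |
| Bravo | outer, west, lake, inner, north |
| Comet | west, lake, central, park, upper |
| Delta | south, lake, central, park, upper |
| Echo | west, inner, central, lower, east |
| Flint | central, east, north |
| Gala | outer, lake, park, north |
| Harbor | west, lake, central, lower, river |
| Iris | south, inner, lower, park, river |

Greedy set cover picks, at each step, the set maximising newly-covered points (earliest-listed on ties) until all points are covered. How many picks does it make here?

4

Greedy: pick Bravo (covers 5 new) → pick Delta (covers 4 new) → pick Atlas (covers 2 new) → pick Harbor (covers 1 new). Total picks: 4.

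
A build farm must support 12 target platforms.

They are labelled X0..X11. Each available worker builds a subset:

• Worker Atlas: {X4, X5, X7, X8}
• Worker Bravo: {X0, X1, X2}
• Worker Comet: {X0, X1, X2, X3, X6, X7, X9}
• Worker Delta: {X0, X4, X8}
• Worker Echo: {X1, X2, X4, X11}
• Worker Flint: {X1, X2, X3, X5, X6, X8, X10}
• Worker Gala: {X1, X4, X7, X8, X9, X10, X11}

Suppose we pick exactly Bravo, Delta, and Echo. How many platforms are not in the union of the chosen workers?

6

Union of Bravo, Delta, Echo = {X0, X1, X2, X4, X8, X11}.
Not covered: X3, X5, X6, X7, X9, X10 — 6 platforms.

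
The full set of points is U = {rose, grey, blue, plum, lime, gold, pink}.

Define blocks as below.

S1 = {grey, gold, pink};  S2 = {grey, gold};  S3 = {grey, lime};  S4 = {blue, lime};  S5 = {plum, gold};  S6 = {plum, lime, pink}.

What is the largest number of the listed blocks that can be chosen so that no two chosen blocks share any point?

2

S2, S4 are pairwise disjoint (S2={grey,gold}; S4={blue,lime}).
Every remaining block overlaps one of these, and no 3 of the listed blocks are pairwise disjoint, so 2 is the maximum.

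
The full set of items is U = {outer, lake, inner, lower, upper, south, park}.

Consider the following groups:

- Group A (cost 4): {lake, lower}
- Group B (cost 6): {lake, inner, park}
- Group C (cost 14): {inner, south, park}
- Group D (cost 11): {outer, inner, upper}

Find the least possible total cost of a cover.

A, C, D together cover every item (A ∪ C ∪ D = {outer, lake, inner, lower, upper, south, park}); total cost 4 + 14 + 11 = 29.
The greedy pick A, B, D, C costs 35; no covering selection beats 29.

29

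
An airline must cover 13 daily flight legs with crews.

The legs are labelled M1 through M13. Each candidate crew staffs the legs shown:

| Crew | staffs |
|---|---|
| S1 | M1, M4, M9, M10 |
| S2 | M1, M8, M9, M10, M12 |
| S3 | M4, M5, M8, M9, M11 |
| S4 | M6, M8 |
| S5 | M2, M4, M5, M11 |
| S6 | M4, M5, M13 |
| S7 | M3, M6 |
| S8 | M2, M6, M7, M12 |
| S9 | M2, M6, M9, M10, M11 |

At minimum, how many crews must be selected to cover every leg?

S1 and S3 and S6 and S7 and S8 together: S1 ∪ S3 ∪ S6 ∪ S7 ∪ S8 = {M1, M2, M3, M4, M5, M6, M7, M8, M9, M10, M11, M12, M13} — every leg is covered.
No 4 of the 9 crews cover everything (all 126 combinations miss at least one leg), so 5 is optimal.

5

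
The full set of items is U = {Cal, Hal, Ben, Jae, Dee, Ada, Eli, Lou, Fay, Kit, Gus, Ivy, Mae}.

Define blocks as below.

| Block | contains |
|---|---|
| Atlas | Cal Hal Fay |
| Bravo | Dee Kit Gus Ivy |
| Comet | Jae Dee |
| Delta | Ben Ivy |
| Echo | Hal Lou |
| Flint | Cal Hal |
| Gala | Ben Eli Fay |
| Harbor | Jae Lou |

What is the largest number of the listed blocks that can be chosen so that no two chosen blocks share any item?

Bravo, Flint, Gala, Harbor are pairwise disjoint (Bravo={Dee,Kit,Gus,Ivy}; Flint={Cal,Hal}; Gala={Ben,Eli,Fay}; Harbor={Jae,Lou}).
Every remaining block overlaps one of these, and no 5 of the listed blocks are pairwise disjoint, so 4 is the maximum.

4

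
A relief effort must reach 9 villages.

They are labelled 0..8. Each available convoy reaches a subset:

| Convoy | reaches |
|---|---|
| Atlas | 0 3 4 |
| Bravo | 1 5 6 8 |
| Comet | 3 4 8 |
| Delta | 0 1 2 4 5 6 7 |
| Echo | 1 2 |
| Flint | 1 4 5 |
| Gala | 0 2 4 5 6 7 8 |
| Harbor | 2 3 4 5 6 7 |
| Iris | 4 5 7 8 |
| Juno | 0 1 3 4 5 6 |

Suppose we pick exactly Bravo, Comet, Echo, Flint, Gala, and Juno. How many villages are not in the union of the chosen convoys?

Union of Bravo, Comet, Echo, Flint, Gala, Juno = {0, 1, 2, 3, 4, 5, 6, 7, 8} — that's every village, so 0 are uncovered.

0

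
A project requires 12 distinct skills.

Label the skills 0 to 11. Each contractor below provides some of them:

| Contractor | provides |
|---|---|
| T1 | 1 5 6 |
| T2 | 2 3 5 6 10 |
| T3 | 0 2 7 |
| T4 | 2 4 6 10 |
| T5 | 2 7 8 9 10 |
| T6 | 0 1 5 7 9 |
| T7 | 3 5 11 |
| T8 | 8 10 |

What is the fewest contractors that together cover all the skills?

4

Take {T4, T5, T6, T7}. Their union is {0, 1, 2, 3, 4, 5, 6, 7, 8, 9, 10, 11}, which is all 12 skills.
No 3 of the 8 contractors cover everything (all 56 combinations miss at least one skill), so 4 is optimal.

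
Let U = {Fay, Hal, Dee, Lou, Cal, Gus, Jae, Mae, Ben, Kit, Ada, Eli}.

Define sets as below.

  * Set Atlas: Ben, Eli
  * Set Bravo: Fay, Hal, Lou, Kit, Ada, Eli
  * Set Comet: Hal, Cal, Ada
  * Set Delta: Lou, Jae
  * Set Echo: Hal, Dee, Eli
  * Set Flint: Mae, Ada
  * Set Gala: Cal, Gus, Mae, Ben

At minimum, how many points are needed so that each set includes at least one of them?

Take H = {Dee, Jae, Ben, Ada}. Each listed set contains at least one of these, so H is a hitting set of size 4.
No choice of 3 points meets every set, so 4 is the minimum.

4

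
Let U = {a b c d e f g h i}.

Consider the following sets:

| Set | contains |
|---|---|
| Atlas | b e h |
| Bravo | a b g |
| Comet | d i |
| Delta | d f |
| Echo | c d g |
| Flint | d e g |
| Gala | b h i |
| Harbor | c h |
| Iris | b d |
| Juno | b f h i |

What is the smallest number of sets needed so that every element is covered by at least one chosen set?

Take {Bravo, Flint, Harbor, Juno}. Their union is {a, b, c, d, e, f, g, h, i}, which is all 9 elements.
No 3 of the 10 sets cover everything (all 120 combinations miss at least one element), so 4 is optimal.

4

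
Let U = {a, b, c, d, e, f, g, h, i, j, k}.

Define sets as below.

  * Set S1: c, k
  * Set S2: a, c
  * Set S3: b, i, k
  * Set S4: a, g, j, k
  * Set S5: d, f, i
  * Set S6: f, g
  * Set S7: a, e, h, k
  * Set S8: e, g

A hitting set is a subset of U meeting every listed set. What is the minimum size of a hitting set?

4

Take T = {c, f, g, k}. Each listed set contains at least one of these, so T is a hitting set of size 4.
No choice of 3 points meets every set, so 4 is the minimum.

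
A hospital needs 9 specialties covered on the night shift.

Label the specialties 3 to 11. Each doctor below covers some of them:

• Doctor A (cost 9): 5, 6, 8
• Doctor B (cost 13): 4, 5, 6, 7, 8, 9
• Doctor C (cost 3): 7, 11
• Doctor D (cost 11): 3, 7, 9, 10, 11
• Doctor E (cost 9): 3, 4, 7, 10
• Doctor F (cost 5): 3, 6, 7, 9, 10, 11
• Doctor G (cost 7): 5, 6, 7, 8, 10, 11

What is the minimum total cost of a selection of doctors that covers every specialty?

B, F together cover every specialty (B ∪ F = {3, 4, 5, 6, 7, 8, 9, 10, 11}); total cost 13 + 5 = 18.
The greedy pick F, G, E costs 21; no covering selection beats 18.

18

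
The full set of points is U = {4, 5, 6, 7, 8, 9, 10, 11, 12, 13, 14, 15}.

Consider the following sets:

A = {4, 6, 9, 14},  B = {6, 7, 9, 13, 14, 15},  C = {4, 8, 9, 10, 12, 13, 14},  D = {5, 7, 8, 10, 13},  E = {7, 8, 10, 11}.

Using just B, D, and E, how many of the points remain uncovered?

Union of B, D, E = {5, 6, 7, 8, 9, 10, 11, 13, 14, 15}.
Not covered: 4, 12 — 2 points.

2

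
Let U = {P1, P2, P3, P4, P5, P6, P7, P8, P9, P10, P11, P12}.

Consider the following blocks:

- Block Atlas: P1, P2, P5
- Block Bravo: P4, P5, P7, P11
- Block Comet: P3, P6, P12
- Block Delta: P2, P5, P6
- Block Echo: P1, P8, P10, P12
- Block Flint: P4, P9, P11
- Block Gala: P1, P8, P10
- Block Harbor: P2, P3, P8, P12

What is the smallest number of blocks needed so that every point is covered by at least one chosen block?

5

Take {Atlas, Bravo, Comet, Flint, Gala}. Their union is {P1, P2, P3, P4, P5, P6, P7, P8, P9, P10, P11, P12}, which is all 12 points.
No 4 of the 8 blocks cover everything (all 70 combinations miss at least one point), so 5 is optimal.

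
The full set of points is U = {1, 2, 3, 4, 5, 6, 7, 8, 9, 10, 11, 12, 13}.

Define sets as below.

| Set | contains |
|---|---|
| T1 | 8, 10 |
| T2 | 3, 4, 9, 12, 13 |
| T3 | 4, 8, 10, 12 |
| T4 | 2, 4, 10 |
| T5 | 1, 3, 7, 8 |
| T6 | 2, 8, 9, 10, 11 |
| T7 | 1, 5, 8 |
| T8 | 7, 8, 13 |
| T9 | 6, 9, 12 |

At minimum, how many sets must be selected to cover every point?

5

T2, T5, T6, T7, and T9 cover everything between them: the union {1, 2, 3, 4, 5, 6, 7, 8, 9, 10, 11, 12, 13} is all of U.
No 4 of the 9 sets cover everything (all 126 combinations miss at least one point), so 5 is optimal.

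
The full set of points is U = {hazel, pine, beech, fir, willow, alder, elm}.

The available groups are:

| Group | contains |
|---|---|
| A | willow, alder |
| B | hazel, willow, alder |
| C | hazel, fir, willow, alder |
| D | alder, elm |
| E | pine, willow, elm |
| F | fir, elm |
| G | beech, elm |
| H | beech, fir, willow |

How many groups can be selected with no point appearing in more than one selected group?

D, H are pairwise disjoint (D={alder,elm}; H={beech,fir,willow}).
Every remaining group overlaps one of these, and no 3 of the listed groups are pairwise disjoint, so 2 is the maximum.

2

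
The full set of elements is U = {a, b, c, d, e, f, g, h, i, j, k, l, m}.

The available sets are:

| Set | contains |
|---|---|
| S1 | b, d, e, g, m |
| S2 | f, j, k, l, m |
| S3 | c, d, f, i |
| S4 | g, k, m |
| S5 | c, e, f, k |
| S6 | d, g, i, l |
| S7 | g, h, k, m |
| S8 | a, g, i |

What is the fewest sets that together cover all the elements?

Take {S1, S2, S3, S7, S8}. Their union is {a, b, c, d, e, f, g, h, i, j, k, l, m}, which is all 13 elements.
No 4 of the 8 sets cover everything (all 70 combinations miss at least one element), so 5 is optimal.

5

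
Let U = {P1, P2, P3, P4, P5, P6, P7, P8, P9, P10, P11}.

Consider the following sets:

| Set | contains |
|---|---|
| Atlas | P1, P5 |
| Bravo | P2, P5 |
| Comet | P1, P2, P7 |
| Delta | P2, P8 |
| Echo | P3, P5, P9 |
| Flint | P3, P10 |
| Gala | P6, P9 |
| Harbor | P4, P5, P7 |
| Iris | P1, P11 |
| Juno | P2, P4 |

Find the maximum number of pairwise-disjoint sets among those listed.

Delta, Flint, Gala, Harbor, Iris are pairwise disjoint (Delta={P2,P8}; Flint={P3,P10}; Gala={P6,P9}; Harbor={P4,P5,P7}; Iris={P1,P11}).
Every remaining set overlaps one of these, and no 6 of the listed sets are pairwise disjoint, so 5 is the maximum.

5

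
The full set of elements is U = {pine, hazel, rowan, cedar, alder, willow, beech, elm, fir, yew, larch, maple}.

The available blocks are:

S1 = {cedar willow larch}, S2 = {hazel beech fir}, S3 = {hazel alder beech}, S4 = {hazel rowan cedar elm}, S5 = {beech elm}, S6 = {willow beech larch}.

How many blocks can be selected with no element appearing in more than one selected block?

S1, S5 are pairwise disjoint (S1={cedar,willow,larch}; S5={beech,elm}).
Every remaining block overlaps one of these, and no 3 of the listed blocks are pairwise disjoint, so 2 is the maximum.

2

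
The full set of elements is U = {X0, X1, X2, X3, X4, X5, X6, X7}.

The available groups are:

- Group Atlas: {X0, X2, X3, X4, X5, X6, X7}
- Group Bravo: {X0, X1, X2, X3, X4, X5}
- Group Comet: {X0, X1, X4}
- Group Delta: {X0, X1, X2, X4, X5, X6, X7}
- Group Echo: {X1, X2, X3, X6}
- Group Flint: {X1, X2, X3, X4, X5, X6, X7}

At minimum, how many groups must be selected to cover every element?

Comet and Flint cover everything between them: the union {X0, X1, X2, X3, X4, X5, X6, X7} is all of U.
No single group has all 8 elements (the largest, Atlas, has 7), so 2 is optimal.

2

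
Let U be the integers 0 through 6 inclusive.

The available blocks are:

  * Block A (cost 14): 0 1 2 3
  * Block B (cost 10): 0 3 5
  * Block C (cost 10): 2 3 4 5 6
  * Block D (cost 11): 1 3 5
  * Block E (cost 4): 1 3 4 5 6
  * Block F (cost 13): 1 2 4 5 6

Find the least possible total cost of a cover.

A, E together cover every element (A ∪ E = {0, 1, 2, 3, 4, 5, 6}); total cost 14 + 4 = 18.
No covering selection has total cost below 18.

18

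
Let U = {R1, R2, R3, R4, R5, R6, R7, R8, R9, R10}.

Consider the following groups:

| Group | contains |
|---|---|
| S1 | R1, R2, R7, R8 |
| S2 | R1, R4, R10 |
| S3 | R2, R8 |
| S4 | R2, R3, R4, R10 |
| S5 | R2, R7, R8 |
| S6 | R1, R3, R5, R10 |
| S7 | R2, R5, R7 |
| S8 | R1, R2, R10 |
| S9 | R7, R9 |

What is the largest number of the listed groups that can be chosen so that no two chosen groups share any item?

S3, S6, S9 are pairwise disjoint (S3={R2,R8}; S6={R1,R3,R5,R10}; S9={R7,R9}).
Every remaining group overlaps one of these, and no 4 of the listed groups are pairwise disjoint, so 3 is the maximum.

3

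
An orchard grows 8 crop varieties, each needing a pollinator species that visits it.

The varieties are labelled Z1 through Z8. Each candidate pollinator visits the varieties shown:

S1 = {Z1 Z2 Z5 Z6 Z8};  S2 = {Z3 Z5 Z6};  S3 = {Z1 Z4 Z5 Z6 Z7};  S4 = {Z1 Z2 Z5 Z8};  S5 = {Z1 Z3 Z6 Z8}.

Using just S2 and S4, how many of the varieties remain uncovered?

Union of S2, S4 = {Z1, Z2, Z3, Z5, Z6, Z8}.
Not covered: Z4, Z7 — 2 varieties.

2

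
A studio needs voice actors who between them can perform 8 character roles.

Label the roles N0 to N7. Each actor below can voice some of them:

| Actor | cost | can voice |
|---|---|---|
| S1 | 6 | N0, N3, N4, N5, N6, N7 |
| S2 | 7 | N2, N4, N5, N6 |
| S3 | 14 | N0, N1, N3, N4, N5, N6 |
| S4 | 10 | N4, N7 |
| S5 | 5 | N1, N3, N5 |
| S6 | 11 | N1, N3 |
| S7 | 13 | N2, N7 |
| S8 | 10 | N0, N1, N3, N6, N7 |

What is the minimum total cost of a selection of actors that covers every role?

17

S2, S8 together cover every role (S2 ∪ S8 = {N0, N1, N2, N3, N4, N5, N6, N7}); total cost 7 + 10 = 17.
The greedy pick S1, S5, S2 costs 18; no covering selection beats 17.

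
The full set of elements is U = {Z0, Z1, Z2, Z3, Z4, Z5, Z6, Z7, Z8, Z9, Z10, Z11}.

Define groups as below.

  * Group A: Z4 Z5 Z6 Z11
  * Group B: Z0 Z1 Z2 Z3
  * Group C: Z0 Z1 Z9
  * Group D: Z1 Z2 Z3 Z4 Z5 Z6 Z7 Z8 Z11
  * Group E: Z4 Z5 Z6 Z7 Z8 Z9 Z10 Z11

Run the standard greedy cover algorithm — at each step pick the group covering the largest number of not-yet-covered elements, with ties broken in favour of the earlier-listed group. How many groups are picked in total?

Greedy: pick D (covers 9 new) → pick C (covers 2 new) → pick E (covers 1 new). Total picks: 3.
(The true minimum cover uses only 2 groups, so greedy is not optimal here.)

3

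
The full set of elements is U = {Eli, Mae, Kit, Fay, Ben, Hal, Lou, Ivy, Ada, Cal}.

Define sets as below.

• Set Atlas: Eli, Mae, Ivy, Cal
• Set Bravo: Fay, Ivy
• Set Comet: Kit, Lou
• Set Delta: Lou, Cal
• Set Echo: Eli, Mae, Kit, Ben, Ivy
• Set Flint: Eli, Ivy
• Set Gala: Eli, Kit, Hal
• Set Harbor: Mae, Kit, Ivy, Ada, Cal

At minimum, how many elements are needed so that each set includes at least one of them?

H = {Kit, Ivy, Cal} meets every set (each contains at least one member of H), and |H| = 3.
The sets Bravo, Delta, Gala are pairwise disjoint, so any hitting set needs a separate element for each — at least 3. Hence 3 is optimal.

3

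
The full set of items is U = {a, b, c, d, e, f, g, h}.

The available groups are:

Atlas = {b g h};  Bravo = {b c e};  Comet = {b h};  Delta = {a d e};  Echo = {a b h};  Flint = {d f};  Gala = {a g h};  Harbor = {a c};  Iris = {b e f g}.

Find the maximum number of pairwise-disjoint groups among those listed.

Comet, Flint, Harbor are pairwise disjoint (Comet={b,h}; Flint={d,f}; Harbor={a,c}).
Every remaining group overlaps one of these, and no 4 of the listed groups are pairwise disjoint, so 3 is the maximum.

3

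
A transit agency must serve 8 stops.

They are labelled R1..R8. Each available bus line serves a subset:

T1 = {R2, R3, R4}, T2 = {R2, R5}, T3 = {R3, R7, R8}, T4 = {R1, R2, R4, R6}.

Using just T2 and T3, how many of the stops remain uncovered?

Union of T2, T3 = {R2, R3, R5, R7, R8}.
Not covered: R1, R4, R6 — 3 stops.

3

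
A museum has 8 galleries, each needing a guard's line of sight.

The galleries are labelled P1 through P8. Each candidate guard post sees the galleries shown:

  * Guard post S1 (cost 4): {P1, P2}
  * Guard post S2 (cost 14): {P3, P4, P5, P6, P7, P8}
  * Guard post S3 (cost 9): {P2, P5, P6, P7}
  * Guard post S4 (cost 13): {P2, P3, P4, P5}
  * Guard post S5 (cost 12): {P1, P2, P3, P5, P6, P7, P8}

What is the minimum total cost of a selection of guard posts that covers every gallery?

18

S1, S2 together cover every gallery (S1 ∪ S2 = {P1, P2, P3, P4, P5, P6, P7, P8}); total cost 4 + 14 = 18.
The greedy pick S5, S4 costs 25; no covering selection beats 18.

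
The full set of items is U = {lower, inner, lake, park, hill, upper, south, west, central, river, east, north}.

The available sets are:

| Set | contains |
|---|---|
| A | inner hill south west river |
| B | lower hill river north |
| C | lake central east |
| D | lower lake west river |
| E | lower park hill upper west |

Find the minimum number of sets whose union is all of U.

4

A, B, C, and E cover everything between them: the union {lower, inner, lake, park, hill, upper, south, west, central, river, east, north} is all of U.
Only A contains inner, so A is forced; the remaining 7 items need at least 3 more sets (each remaining set adds at most 3) — so at least 4 sets are needed, and 4 is optimal.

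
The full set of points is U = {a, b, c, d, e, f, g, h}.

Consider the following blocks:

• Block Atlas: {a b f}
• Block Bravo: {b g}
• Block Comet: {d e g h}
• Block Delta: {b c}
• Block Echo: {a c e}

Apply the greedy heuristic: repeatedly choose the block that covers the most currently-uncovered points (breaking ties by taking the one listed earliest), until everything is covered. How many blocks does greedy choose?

3

Greedy: pick Comet (covers 4 new) → pick Atlas (covers 3 new) → pick Delta (covers 1 new). Total picks: 3.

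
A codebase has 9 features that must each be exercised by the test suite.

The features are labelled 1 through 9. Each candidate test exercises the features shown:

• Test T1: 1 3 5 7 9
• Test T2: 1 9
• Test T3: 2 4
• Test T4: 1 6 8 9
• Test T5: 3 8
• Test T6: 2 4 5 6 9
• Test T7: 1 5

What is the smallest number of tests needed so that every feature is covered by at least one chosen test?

3

T1 and T3 and T4 together: T1 ∪ T3 ∪ T4 = {1, 2, 3, 4, 5, 6, 7, 8, 9} — every feature is covered.
Only T1 contains 7, so T1 is forced; the remaining 4 features need at least 2 more tests (each remaining test adds at most 3) — so at least 3 tests are needed, and 3 is optimal.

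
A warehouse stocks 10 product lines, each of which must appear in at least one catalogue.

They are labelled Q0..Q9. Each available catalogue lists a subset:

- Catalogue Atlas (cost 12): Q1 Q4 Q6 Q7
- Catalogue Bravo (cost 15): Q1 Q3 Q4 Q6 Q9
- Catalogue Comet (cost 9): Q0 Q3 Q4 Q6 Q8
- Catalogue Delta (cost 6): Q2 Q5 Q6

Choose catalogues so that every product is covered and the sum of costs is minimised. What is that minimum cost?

Atlas, Bravo, Comet, Delta together cover every product (Atlas ∪ Bravo ∪ Comet ∪ Delta = {Q0, Q1, Q2, Q3, Q4, Q5, Q6, Q7, Q8, Q9}); total cost 12 + 15 + 9 + 6 = 42.
No covering selection has total cost below 42.

42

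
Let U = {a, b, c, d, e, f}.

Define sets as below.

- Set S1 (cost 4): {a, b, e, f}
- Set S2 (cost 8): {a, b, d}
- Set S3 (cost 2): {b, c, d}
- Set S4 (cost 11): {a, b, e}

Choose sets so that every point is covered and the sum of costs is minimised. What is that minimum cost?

S1, S3 together cover every point (S1 ∪ S3 = {a, b, c, d, e, f}); total cost 4 + 2 = 6.
No covering selection has total cost below 6.

6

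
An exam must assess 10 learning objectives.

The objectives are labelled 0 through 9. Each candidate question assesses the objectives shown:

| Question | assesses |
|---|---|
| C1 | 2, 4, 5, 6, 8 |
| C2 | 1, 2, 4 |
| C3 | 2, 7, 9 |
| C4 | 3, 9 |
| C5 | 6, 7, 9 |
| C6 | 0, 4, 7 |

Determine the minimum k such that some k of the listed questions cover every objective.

Take {C1, C2, C4, C6}. Their union is {0, 1, 2, 3, 4, 5, 6, 7, 8, 9}, which is all 10 objectives.
Only C2 contains 1, so C2 is forced; the remaining 7 objectives need at least 3 more questions (each remaining question adds at most 3) — so at least 4 questions are needed, and 4 is optimal.

4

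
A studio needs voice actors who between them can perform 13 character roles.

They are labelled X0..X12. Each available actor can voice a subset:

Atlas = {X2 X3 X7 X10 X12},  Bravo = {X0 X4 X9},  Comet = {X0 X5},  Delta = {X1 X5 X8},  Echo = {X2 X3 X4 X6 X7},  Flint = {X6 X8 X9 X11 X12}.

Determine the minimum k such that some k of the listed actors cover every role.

4

Atlas and Bravo and Delta and Flint together: Atlas ∪ Bravo ∪ Delta ∪ Flint = {X0, X1, X2, X3, X4, X5, X6, X7, X8, X9, X10, X11, X12} — every role is covered.
No 3 of the 6 actors cover everything (all 20 combinations miss at least one role), so 4 is optimal.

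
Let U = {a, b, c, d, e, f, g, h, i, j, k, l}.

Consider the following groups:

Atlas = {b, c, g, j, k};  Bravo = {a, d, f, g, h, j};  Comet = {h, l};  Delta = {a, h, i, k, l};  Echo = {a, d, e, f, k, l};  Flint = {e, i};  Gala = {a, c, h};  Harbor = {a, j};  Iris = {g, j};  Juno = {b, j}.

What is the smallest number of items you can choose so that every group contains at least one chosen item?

T = {e, h, j} meets every group (each contains at least one member of T), and |T| = 3.
The groups Comet, Flint, Iris are pairwise disjoint, so any hitting set needs a separate item for each — at least 3. Hence 3 is optimal.

3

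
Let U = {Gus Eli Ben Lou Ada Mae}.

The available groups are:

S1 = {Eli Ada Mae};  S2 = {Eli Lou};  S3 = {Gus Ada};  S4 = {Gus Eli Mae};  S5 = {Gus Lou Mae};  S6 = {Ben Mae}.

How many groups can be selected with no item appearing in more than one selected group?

3

S2, S3, S6 are pairwise disjoint (S2={Eli,Lou}; S3={Gus,Ada}; S6={Ben,Mae}).
Every remaining group overlaps one of these, and no 4 of the listed groups are pairwise disjoint, so 3 is the maximum.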